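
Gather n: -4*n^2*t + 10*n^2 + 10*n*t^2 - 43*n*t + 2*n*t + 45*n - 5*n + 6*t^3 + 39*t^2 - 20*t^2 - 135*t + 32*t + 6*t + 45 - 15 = n^2*(10 - 4*t) + n*(10*t^2 - 41*t + 40) + 6*t^3 + 19*t^2 - 97*t + 30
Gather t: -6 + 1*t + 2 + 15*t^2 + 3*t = 15*t^2 + 4*t - 4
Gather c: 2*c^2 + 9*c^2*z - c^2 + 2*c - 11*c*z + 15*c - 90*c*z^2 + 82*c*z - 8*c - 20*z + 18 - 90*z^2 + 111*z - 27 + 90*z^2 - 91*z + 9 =c^2*(9*z + 1) + c*(-90*z^2 + 71*z + 9)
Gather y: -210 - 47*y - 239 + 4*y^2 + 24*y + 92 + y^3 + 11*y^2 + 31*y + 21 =y^3 + 15*y^2 + 8*y - 336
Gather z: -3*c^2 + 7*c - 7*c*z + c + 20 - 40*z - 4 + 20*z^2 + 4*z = -3*c^2 + 8*c + 20*z^2 + z*(-7*c - 36) + 16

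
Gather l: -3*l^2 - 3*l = -3*l^2 - 3*l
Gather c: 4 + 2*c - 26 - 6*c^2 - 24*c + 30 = -6*c^2 - 22*c + 8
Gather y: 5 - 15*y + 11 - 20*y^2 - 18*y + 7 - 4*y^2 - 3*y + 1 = -24*y^2 - 36*y + 24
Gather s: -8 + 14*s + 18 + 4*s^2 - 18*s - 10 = 4*s^2 - 4*s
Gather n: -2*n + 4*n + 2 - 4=2*n - 2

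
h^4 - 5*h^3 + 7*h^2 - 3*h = h*(h - 3)*(h - 1)^2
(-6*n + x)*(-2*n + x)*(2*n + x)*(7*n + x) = 168*n^4 - 4*n^3*x - 46*n^2*x^2 + n*x^3 + x^4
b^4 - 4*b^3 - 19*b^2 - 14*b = b*(b - 7)*(b + 1)*(b + 2)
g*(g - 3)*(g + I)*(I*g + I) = I*g^4 - g^3 - 2*I*g^3 + 2*g^2 - 3*I*g^2 + 3*g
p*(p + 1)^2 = p^3 + 2*p^2 + p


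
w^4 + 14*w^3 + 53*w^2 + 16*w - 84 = (w - 1)*(w + 2)*(w + 6)*(w + 7)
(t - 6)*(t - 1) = t^2 - 7*t + 6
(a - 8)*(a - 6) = a^2 - 14*a + 48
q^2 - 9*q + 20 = (q - 5)*(q - 4)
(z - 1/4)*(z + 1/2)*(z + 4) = z^3 + 17*z^2/4 + 7*z/8 - 1/2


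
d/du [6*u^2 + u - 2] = 12*u + 1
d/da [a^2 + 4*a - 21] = 2*a + 4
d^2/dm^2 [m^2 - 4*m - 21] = 2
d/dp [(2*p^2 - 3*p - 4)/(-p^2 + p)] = (-p^2 - 8*p + 4)/(p^2*(p^2 - 2*p + 1))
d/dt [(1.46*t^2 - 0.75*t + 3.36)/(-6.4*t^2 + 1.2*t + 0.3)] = (-3.048*t^2 + 43.884*t - 4.257)/(40.96*t^4 - 15.36*t^3 - 2.4*t^2 + 0.72*t + 0.09)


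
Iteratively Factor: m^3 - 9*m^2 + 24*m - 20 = (m - 2)*(m^2 - 7*m + 10) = (m - 5)*(m - 2)*(m - 2)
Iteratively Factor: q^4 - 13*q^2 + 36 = (q - 2)*(q^3 + 2*q^2 - 9*q - 18) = (q - 3)*(q - 2)*(q^2 + 5*q + 6) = (q - 3)*(q - 2)*(q + 2)*(q + 3)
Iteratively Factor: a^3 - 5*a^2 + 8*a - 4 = (a - 1)*(a^2 - 4*a + 4) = (a - 2)*(a - 1)*(a - 2)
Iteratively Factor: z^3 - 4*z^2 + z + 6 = (z - 2)*(z^2 - 2*z - 3) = (z - 2)*(z + 1)*(z - 3)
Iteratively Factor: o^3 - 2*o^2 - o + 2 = (o + 1)*(o^2 - 3*o + 2) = (o - 2)*(o + 1)*(o - 1)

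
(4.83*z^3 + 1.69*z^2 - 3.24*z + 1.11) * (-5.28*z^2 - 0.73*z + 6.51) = -25.5024*z^5 - 12.4491*z^4 + 47.3168*z^3 + 7.5063*z^2 - 21.9027*z + 7.2261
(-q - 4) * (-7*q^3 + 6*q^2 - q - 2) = 7*q^4 + 22*q^3 - 23*q^2 + 6*q + 8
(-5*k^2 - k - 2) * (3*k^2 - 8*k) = -15*k^4 + 37*k^3 + 2*k^2 + 16*k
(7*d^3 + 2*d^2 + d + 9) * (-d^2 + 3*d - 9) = -7*d^5 + 19*d^4 - 58*d^3 - 24*d^2 + 18*d - 81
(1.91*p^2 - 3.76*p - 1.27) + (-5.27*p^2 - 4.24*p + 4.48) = -3.36*p^2 - 8.0*p + 3.21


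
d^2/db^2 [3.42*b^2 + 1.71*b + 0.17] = 6.84000000000000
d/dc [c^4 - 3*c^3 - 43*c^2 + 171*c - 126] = 4*c^3 - 9*c^2 - 86*c + 171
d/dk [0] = 0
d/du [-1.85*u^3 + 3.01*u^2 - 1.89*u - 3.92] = -5.55*u^2 + 6.02*u - 1.89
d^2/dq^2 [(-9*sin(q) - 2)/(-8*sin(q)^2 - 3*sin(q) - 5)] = (-576*sin(q)^5 - 296*sin(q)^4 + 3168*sin(q)^3 + 1205*sin(q)^2 - 2067*sin(q) - 394)/(8*sin(q)^2 + 3*sin(q) + 5)^3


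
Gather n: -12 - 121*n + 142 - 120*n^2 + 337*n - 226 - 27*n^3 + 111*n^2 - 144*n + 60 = -27*n^3 - 9*n^2 + 72*n - 36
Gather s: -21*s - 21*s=-42*s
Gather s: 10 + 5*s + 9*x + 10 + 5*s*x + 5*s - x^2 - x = s*(5*x + 10) - x^2 + 8*x + 20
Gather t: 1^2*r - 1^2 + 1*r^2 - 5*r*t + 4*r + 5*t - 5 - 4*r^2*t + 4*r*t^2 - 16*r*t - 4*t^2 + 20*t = r^2 + 5*r + t^2*(4*r - 4) + t*(-4*r^2 - 21*r + 25) - 6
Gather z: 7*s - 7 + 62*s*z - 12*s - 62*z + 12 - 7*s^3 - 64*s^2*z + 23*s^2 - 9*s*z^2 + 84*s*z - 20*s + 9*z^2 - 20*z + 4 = -7*s^3 + 23*s^2 - 25*s + z^2*(9 - 9*s) + z*(-64*s^2 + 146*s - 82) + 9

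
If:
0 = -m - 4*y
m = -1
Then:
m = -1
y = 1/4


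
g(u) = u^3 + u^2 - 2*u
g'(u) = 3*u^2 + 2*u - 2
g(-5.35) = -113.81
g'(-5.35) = 73.17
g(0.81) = -0.43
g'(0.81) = 1.59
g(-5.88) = -156.96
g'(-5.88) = 89.96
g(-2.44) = -3.69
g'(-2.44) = 10.98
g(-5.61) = -133.87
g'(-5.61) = 81.20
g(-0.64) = 1.43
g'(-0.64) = -2.05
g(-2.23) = -1.66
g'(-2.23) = 8.46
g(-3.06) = -13.17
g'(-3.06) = 19.97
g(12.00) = 1848.00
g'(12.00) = 454.00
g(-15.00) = -3120.00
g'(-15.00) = 643.00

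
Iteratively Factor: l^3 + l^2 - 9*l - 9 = (l + 1)*(l^2 - 9) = (l + 1)*(l + 3)*(l - 3)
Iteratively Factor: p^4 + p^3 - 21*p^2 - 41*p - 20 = (p + 4)*(p^3 - 3*p^2 - 9*p - 5) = (p + 1)*(p + 4)*(p^2 - 4*p - 5) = (p - 5)*(p + 1)*(p + 4)*(p + 1)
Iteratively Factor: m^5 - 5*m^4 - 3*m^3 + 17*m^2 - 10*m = (m)*(m^4 - 5*m^3 - 3*m^2 + 17*m - 10) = m*(m + 2)*(m^3 - 7*m^2 + 11*m - 5) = m*(m - 5)*(m + 2)*(m^2 - 2*m + 1) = m*(m - 5)*(m - 1)*(m + 2)*(m - 1)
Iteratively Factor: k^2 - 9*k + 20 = (k - 5)*(k - 4)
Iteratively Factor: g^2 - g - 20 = (g + 4)*(g - 5)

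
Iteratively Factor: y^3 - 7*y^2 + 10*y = (y)*(y^2 - 7*y + 10) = y*(y - 2)*(y - 5)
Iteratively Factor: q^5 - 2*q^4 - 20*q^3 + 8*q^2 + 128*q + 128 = (q - 4)*(q^4 + 2*q^3 - 12*q^2 - 40*q - 32) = (q - 4)*(q + 2)*(q^3 - 12*q - 16) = (q - 4)^2*(q + 2)*(q^2 + 4*q + 4) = (q - 4)^2*(q + 2)^2*(q + 2)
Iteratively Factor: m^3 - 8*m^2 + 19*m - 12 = (m - 4)*(m^2 - 4*m + 3) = (m - 4)*(m - 3)*(m - 1)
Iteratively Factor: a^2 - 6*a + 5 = (a - 1)*(a - 5)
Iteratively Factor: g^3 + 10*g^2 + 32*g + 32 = (g + 4)*(g^2 + 6*g + 8) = (g + 4)^2*(g + 2)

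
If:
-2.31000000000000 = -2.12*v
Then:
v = 1.09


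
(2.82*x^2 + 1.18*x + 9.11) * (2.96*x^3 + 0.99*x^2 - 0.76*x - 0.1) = 8.3472*x^5 + 6.2846*x^4 + 25.9906*x^3 + 7.8401*x^2 - 7.0416*x - 0.911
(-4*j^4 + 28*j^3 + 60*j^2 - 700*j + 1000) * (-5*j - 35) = 20*j^5 - 1280*j^3 + 1400*j^2 + 19500*j - 35000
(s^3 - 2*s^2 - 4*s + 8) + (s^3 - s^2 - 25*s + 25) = 2*s^3 - 3*s^2 - 29*s + 33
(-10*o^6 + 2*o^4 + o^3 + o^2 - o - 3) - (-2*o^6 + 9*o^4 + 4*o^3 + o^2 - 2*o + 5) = -8*o^6 - 7*o^4 - 3*o^3 + o - 8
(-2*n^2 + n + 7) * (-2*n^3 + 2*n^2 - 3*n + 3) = 4*n^5 - 6*n^4 - 6*n^3 + 5*n^2 - 18*n + 21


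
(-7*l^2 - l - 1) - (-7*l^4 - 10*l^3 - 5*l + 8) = 7*l^4 + 10*l^3 - 7*l^2 + 4*l - 9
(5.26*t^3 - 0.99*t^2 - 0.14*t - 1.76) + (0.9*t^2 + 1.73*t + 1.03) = 5.26*t^3 - 0.09*t^2 + 1.59*t - 0.73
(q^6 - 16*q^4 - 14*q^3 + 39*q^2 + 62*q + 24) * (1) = q^6 - 16*q^4 - 14*q^3 + 39*q^2 + 62*q + 24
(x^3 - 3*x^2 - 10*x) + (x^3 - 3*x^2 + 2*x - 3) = 2*x^3 - 6*x^2 - 8*x - 3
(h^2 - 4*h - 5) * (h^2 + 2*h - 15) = h^4 - 2*h^3 - 28*h^2 + 50*h + 75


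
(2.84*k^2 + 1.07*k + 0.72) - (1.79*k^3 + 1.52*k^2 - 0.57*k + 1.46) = -1.79*k^3 + 1.32*k^2 + 1.64*k - 0.74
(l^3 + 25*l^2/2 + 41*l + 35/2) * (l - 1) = l^4 + 23*l^3/2 + 57*l^2/2 - 47*l/2 - 35/2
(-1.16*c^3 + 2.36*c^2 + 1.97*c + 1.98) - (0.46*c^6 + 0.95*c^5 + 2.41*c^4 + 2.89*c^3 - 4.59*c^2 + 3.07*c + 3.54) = -0.46*c^6 - 0.95*c^5 - 2.41*c^4 - 4.05*c^3 + 6.95*c^2 - 1.1*c - 1.56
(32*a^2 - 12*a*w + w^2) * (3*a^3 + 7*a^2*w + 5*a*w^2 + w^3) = 96*a^5 + 188*a^4*w + 79*a^3*w^2 - 21*a^2*w^3 - 7*a*w^4 + w^5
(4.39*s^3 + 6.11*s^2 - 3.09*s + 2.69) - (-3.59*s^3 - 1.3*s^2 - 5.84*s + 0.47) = 7.98*s^3 + 7.41*s^2 + 2.75*s + 2.22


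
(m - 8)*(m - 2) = m^2 - 10*m + 16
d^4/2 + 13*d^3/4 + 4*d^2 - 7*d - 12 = (d/2 + 1)*(d - 3/2)*(d + 2)*(d + 4)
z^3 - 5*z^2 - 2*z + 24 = (z - 4)*(z - 3)*(z + 2)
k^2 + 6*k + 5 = (k + 1)*(k + 5)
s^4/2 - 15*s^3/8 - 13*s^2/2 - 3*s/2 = s*(s/2 + 1)*(s - 6)*(s + 1/4)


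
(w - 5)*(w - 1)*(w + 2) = w^3 - 4*w^2 - 7*w + 10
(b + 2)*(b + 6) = b^2 + 8*b + 12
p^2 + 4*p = p*(p + 4)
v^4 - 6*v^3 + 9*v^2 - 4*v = v*(v - 4)*(v - 1)^2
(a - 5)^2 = a^2 - 10*a + 25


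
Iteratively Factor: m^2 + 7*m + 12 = (m + 3)*(m + 4)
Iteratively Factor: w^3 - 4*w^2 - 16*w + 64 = (w - 4)*(w^2 - 16) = (w - 4)^2*(w + 4)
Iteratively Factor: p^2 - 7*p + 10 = (p - 2)*(p - 5)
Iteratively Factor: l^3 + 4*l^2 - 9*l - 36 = (l + 4)*(l^2 - 9) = (l - 3)*(l + 4)*(l + 3)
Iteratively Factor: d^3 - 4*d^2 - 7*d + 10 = (d - 1)*(d^2 - 3*d - 10) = (d - 1)*(d + 2)*(d - 5)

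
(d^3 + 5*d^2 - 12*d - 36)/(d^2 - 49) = (d^3 + 5*d^2 - 12*d - 36)/(d^2 - 49)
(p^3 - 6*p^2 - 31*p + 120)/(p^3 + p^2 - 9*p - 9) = (p^2 - 3*p - 40)/(p^2 + 4*p + 3)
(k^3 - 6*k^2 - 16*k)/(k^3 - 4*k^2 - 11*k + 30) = k*(k^2 - 6*k - 16)/(k^3 - 4*k^2 - 11*k + 30)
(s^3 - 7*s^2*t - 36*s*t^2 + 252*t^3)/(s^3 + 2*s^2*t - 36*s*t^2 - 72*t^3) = (s - 7*t)/(s + 2*t)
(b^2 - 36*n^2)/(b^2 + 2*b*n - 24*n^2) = (b - 6*n)/(b - 4*n)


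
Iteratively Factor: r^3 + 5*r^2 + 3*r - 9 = (r + 3)*(r^2 + 2*r - 3) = (r + 3)^2*(r - 1)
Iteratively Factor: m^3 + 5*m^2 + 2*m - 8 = (m + 4)*(m^2 + m - 2) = (m - 1)*(m + 4)*(m + 2)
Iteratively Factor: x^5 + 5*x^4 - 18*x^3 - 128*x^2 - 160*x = (x)*(x^4 + 5*x^3 - 18*x^2 - 128*x - 160) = x*(x + 2)*(x^3 + 3*x^2 - 24*x - 80) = x*(x + 2)*(x + 4)*(x^2 - x - 20) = x*(x - 5)*(x + 2)*(x + 4)*(x + 4)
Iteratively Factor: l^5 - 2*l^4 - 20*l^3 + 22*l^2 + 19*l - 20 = (l - 1)*(l^4 - l^3 - 21*l^2 + l + 20) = (l - 1)*(l + 4)*(l^3 - 5*l^2 - l + 5) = (l - 5)*(l - 1)*(l + 4)*(l^2 - 1) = (l - 5)*(l - 1)*(l + 1)*(l + 4)*(l - 1)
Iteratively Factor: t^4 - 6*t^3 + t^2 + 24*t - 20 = (t + 2)*(t^3 - 8*t^2 + 17*t - 10) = (t - 5)*(t + 2)*(t^2 - 3*t + 2) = (t - 5)*(t - 2)*(t + 2)*(t - 1)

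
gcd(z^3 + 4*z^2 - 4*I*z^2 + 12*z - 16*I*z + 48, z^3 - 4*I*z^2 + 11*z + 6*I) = z - 6*I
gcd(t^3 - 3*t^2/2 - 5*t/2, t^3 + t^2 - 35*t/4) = t^2 - 5*t/2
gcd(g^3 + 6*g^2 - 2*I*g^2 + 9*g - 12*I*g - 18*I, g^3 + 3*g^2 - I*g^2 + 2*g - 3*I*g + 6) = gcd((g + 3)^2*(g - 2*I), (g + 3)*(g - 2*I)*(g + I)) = g^2 + g*(3 - 2*I) - 6*I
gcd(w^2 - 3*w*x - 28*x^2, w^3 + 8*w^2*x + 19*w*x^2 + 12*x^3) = w + 4*x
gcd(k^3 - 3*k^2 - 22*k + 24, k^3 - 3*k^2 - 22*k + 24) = k^3 - 3*k^2 - 22*k + 24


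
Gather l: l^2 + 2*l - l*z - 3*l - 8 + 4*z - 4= l^2 + l*(-z - 1) + 4*z - 12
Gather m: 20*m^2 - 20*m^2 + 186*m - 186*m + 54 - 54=0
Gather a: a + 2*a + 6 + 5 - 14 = 3*a - 3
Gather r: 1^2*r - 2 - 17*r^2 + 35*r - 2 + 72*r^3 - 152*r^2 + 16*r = 72*r^3 - 169*r^2 + 52*r - 4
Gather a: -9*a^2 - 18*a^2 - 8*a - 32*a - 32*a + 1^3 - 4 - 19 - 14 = -27*a^2 - 72*a - 36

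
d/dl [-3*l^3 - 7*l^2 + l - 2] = -9*l^2 - 14*l + 1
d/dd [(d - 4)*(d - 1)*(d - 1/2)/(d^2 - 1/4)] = 2*(2*d^2 + 2*d - 13)/(4*d^2 + 4*d + 1)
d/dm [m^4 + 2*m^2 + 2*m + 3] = 4*m^3 + 4*m + 2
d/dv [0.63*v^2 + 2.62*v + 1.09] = 1.26*v + 2.62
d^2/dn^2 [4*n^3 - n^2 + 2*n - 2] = 24*n - 2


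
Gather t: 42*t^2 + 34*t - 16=42*t^2 + 34*t - 16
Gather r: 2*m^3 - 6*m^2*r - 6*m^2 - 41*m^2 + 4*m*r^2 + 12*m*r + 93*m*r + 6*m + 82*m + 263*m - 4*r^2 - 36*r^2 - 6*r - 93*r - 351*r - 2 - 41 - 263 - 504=2*m^3 - 47*m^2 + 351*m + r^2*(4*m - 40) + r*(-6*m^2 + 105*m - 450) - 810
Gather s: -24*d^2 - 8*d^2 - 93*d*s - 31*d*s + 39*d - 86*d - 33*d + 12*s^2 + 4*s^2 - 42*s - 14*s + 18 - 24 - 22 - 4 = -32*d^2 - 80*d + 16*s^2 + s*(-124*d - 56) - 32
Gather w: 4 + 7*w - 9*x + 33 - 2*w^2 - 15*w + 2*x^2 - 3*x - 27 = -2*w^2 - 8*w + 2*x^2 - 12*x + 10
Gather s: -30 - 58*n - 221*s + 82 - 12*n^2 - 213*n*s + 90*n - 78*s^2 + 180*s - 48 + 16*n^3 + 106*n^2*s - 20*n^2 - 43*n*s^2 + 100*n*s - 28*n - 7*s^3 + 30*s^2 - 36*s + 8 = 16*n^3 - 32*n^2 + 4*n - 7*s^3 + s^2*(-43*n - 48) + s*(106*n^2 - 113*n - 77) + 12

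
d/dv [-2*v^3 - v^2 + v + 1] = -6*v^2 - 2*v + 1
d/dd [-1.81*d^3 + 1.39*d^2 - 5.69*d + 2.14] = -5.43*d^2 + 2.78*d - 5.69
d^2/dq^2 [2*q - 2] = 0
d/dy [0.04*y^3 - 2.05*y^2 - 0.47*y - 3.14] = 0.12*y^2 - 4.1*y - 0.47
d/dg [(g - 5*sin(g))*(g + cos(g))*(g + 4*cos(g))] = -5*sqrt(2)*g^2*sin(g + pi/4) + 3*g^2 - 4*g*sin(2*g) - 25*g*cos(2*g) + 10*sqrt(2)*g*cos(g + pi/4) - 25*sin(2*g)/2 - 5*cos(g) + 2*cos(2*g) - 15*cos(3*g) + 2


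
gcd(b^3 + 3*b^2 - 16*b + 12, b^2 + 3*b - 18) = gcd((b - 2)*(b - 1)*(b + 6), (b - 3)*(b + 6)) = b + 6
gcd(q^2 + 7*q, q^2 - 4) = 1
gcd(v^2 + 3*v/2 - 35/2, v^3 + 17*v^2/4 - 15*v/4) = v + 5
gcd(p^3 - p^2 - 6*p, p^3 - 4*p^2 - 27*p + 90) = p - 3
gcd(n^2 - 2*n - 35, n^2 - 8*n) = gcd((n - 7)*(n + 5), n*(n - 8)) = 1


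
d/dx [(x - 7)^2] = 2*x - 14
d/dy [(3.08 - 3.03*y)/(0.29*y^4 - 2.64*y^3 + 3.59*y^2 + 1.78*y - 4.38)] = (2.6361*y^4 - 19.5712*y^3 + 35.2713*y^2 - 22.1144*y + 7.789)/(0.0841*y^8 - 1.5312*y^7 + 9.0518*y^6 - 17.9228*y^5 + 0.949299999999999*y^4 + 35.9068*y^3 - 28.28*y^2 - 15.5928*y + 19.1844)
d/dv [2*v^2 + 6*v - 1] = 4*v + 6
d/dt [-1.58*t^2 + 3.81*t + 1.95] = 3.81 - 3.16*t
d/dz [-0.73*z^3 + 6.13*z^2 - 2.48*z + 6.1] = -2.19*z^2 + 12.26*z - 2.48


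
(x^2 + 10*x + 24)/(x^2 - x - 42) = (x + 4)/(x - 7)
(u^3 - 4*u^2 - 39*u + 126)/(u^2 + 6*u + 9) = (u^3 - 4*u^2 - 39*u + 126)/(u^2 + 6*u + 9)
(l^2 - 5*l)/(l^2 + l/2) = 2*(l - 5)/(2*l + 1)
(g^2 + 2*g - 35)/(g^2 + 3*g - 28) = (g - 5)/(g - 4)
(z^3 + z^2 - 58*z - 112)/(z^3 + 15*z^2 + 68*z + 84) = (z - 8)/(z + 6)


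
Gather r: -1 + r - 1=r - 2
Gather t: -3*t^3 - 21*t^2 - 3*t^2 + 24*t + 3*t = -3*t^3 - 24*t^2 + 27*t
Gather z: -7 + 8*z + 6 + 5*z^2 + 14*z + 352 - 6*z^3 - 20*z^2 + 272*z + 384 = -6*z^3 - 15*z^2 + 294*z + 735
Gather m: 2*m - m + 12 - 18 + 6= m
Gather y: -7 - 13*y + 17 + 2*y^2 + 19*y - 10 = 2*y^2 + 6*y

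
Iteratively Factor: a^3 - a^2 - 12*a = (a - 4)*(a^2 + 3*a) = a*(a - 4)*(a + 3)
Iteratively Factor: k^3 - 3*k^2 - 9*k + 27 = (k - 3)*(k^2 - 9) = (k - 3)^2*(k + 3)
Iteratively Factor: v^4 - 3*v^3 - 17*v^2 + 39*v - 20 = (v - 1)*(v^3 - 2*v^2 - 19*v + 20) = (v - 1)*(v + 4)*(v^2 - 6*v + 5) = (v - 1)^2*(v + 4)*(v - 5)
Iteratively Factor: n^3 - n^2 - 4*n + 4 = (n - 2)*(n^2 + n - 2) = (n - 2)*(n - 1)*(n + 2)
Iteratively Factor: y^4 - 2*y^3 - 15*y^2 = (y)*(y^3 - 2*y^2 - 15*y) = y^2*(y^2 - 2*y - 15) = y^2*(y - 5)*(y + 3)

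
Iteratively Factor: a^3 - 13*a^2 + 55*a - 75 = (a - 5)*(a^2 - 8*a + 15) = (a - 5)^2*(a - 3)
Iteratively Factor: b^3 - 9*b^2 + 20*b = (b - 4)*(b^2 - 5*b) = b*(b - 4)*(b - 5)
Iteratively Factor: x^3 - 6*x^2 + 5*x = (x)*(x^2 - 6*x + 5) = x*(x - 1)*(x - 5)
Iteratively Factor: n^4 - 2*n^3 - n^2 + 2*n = (n + 1)*(n^3 - 3*n^2 + 2*n) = (n - 1)*(n + 1)*(n^2 - 2*n) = n*(n - 1)*(n + 1)*(n - 2)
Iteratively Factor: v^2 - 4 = (v - 2)*(v + 2)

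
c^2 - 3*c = c*(c - 3)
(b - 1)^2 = b^2 - 2*b + 1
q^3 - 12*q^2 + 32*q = q*(q - 8)*(q - 4)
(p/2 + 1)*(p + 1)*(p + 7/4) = p^3/2 + 19*p^2/8 + 29*p/8 + 7/4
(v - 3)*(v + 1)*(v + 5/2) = v^3 + v^2/2 - 8*v - 15/2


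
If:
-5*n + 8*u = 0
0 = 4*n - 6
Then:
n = 3/2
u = 15/16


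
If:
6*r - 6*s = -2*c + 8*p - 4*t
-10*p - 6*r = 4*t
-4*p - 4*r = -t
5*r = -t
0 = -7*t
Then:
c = 3*s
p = 0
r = 0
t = 0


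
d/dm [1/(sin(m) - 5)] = -cos(m)/(sin(m) - 5)^2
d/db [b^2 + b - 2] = 2*b + 1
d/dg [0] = 0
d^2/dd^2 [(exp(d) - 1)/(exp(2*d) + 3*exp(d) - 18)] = (exp(4*d) - 7*exp(3*d) + 99*exp(2*d) - 27*exp(d) + 270)*exp(d)/(exp(6*d) + 9*exp(5*d) - 27*exp(4*d) - 297*exp(3*d) + 486*exp(2*d) + 2916*exp(d) - 5832)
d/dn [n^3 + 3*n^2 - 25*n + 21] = 3*n^2 + 6*n - 25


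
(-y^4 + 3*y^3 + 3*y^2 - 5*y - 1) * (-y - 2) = y^5 - y^4 - 9*y^3 - y^2 + 11*y + 2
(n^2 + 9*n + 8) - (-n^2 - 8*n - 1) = 2*n^2 + 17*n + 9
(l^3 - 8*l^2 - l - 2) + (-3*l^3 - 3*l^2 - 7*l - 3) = -2*l^3 - 11*l^2 - 8*l - 5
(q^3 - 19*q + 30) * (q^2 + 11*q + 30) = q^5 + 11*q^4 + 11*q^3 - 179*q^2 - 240*q + 900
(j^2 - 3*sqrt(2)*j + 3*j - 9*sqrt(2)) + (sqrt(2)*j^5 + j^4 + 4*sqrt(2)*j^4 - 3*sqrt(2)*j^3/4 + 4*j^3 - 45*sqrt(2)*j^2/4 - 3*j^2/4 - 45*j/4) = sqrt(2)*j^5 + j^4 + 4*sqrt(2)*j^4 - 3*sqrt(2)*j^3/4 + 4*j^3 - 45*sqrt(2)*j^2/4 + j^2/4 - 33*j/4 - 3*sqrt(2)*j - 9*sqrt(2)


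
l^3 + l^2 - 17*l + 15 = (l - 3)*(l - 1)*(l + 5)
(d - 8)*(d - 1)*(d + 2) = d^3 - 7*d^2 - 10*d + 16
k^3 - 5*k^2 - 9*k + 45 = (k - 5)*(k - 3)*(k + 3)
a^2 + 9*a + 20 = (a + 4)*(a + 5)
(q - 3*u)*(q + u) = q^2 - 2*q*u - 3*u^2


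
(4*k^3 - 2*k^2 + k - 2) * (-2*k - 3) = -8*k^4 - 8*k^3 + 4*k^2 + k + 6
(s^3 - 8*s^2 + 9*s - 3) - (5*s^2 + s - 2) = s^3 - 13*s^2 + 8*s - 1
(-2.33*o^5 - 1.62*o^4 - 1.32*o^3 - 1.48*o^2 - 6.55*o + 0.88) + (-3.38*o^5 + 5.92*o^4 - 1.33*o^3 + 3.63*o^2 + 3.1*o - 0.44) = -5.71*o^5 + 4.3*o^4 - 2.65*o^3 + 2.15*o^2 - 3.45*o + 0.44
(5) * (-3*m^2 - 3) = -15*m^2 - 15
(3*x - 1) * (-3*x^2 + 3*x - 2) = -9*x^3 + 12*x^2 - 9*x + 2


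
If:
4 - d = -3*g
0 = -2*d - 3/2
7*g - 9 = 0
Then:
No Solution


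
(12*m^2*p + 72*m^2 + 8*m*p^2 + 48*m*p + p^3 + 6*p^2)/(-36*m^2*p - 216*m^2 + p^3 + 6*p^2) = (2*m + p)/(-6*m + p)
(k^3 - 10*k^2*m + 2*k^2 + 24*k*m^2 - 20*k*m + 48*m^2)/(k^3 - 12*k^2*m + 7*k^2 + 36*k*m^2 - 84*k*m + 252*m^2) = (k^2 - 4*k*m + 2*k - 8*m)/(k^2 - 6*k*m + 7*k - 42*m)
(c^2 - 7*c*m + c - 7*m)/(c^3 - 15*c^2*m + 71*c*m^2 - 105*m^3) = (c + 1)/(c^2 - 8*c*m + 15*m^2)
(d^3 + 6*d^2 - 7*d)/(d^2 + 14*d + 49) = d*(d - 1)/(d + 7)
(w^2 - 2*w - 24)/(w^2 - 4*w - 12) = (w + 4)/(w + 2)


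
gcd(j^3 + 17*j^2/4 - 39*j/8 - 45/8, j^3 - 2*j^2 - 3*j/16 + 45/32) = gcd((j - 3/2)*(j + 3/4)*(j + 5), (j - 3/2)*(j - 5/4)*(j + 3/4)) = j^2 - 3*j/4 - 9/8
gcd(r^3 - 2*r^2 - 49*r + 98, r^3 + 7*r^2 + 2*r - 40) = r - 2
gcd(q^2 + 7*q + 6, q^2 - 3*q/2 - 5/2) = q + 1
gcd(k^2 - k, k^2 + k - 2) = k - 1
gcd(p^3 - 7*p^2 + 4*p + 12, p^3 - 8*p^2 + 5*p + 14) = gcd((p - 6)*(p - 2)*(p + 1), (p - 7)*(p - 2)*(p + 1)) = p^2 - p - 2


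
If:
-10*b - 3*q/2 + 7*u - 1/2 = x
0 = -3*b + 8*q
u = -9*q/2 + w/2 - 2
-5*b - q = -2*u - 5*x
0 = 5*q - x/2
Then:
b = -4/489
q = -1/326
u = 107/1956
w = 1996/489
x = -5/163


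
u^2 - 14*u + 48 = (u - 8)*(u - 6)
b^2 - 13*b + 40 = (b - 8)*(b - 5)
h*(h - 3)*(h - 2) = h^3 - 5*h^2 + 6*h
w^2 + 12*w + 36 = (w + 6)^2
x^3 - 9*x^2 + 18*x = x*(x - 6)*(x - 3)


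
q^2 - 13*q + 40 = (q - 8)*(q - 5)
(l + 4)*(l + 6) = l^2 + 10*l + 24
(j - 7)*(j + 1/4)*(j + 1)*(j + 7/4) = j^4 - 4*j^3 - 297*j^2/16 - 133*j/8 - 49/16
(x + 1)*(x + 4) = x^2 + 5*x + 4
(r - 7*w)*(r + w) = r^2 - 6*r*w - 7*w^2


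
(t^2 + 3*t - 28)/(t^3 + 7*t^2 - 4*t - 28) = (t - 4)/(t^2 - 4)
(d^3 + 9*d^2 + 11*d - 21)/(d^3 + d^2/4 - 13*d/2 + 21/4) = 4*(d + 7)/(4*d - 7)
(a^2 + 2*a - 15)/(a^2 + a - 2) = (a^2 + 2*a - 15)/(a^2 + a - 2)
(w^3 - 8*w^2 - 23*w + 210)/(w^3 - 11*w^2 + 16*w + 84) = (w + 5)/(w + 2)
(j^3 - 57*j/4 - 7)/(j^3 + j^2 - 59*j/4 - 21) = (2*j + 1)/(2*j + 3)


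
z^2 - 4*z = z*(z - 4)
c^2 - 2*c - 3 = (c - 3)*(c + 1)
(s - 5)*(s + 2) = s^2 - 3*s - 10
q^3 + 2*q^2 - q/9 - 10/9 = (q - 2/3)*(q + 1)*(q + 5/3)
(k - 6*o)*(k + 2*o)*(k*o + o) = k^3*o - 4*k^2*o^2 + k^2*o - 12*k*o^3 - 4*k*o^2 - 12*o^3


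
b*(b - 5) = b^2 - 5*b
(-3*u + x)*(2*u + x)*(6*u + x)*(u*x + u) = -36*u^4*x - 36*u^4 - 12*u^3*x^2 - 12*u^3*x + 5*u^2*x^3 + 5*u^2*x^2 + u*x^4 + u*x^3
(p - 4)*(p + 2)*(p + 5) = p^3 + 3*p^2 - 18*p - 40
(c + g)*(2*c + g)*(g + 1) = 2*c^2*g + 2*c^2 + 3*c*g^2 + 3*c*g + g^3 + g^2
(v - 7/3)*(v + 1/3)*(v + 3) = v^3 + v^2 - 61*v/9 - 7/3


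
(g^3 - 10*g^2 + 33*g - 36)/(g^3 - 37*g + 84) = (g - 3)/(g + 7)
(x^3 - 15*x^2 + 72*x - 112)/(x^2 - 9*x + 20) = (x^2 - 11*x + 28)/(x - 5)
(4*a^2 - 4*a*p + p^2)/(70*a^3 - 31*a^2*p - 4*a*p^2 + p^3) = (-2*a + p)/(-35*a^2 - 2*a*p + p^2)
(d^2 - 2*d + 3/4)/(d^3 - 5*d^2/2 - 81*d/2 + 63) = (d - 1/2)/(d^2 - d - 42)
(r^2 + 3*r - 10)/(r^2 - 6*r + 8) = (r + 5)/(r - 4)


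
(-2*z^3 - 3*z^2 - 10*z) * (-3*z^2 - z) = 6*z^5 + 11*z^4 + 33*z^3 + 10*z^2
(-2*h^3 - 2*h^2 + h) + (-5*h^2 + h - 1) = -2*h^3 - 7*h^2 + 2*h - 1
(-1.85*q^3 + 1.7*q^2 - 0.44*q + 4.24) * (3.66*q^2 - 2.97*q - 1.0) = -6.771*q^5 + 11.7165*q^4 - 4.8094*q^3 + 15.1252*q^2 - 12.1528*q - 4.24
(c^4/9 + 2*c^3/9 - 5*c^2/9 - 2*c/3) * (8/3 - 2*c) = -2*c^5/9 - 4*c^4/27 + 46*c^3/27 - 4*c^2/27 - 16*c/9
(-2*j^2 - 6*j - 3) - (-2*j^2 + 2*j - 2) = -8*j - 1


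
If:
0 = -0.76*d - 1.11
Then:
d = -1.46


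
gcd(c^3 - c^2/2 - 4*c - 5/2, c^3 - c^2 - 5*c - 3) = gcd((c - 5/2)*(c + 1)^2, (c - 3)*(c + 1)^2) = c^2 + 2*c + 1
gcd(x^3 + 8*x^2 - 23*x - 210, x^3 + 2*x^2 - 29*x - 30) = x^2 + x - 30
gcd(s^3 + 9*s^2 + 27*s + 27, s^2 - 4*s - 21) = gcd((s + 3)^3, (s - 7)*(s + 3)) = s + 3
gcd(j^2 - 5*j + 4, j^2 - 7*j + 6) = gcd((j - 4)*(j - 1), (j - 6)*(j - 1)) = j - 1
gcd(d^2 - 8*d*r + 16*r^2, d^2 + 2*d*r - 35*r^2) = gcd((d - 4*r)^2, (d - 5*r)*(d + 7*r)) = 1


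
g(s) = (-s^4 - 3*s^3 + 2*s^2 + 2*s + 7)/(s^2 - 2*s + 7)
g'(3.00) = -12.26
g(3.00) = -13.10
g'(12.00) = -29.32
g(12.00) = -201.58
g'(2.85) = -11.73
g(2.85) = -11.30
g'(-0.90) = -0.28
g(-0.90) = 0.87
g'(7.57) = -20.94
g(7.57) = -90.48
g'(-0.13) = 0.47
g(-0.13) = 0.93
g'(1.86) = -6.52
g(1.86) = -2.02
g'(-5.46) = 5.65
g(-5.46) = -7.22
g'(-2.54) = 0.42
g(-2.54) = 1.21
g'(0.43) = 0.50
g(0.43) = 1.26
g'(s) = (2 - 2*s)*(-s^4 - 3*s^3 + 2*s^2 + 2*s + 7)/(s^2 - 2*s + 7)^2 + (-4*s^3 - 9*s^2 + 4*s + 2)/(s^2 - 2*s + 7) = (-2*s^5 + 3*s^4 - 16*s^3 - 69*s^2 + 14*s + 28)/(s^4 - 4*s^3 + 18*s^2 - 28*s + 49)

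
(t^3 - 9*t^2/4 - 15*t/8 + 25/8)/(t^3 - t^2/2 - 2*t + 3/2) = (8*t^2 - 10*t - 25)/(4*(2*t^2 + t - 3))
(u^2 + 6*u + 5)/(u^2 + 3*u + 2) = (u + 5)/(u + 2)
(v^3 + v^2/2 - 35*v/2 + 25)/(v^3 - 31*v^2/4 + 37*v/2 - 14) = 2*(2*v^2 + 5*v - 25)/(4*v^2 - 23*v + 28)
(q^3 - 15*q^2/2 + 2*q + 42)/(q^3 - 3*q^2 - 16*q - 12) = (q - 7/2)/(q + 1)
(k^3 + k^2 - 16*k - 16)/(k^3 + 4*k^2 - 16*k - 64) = (k + 1)/(k + 4)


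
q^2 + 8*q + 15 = (q + 3)*(q + 5)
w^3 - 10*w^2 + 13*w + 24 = (w - 8)*(w - 3)*(w + 1)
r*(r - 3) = r^2 - 3*r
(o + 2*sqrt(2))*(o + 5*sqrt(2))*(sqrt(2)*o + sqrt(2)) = sqrt(2)*o^3 + sqrt(2)*o^2 + 14*o^2 + 14*o + 20*sqrt(2)*o + 20*sqrt(2)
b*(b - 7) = b^2 - 7*b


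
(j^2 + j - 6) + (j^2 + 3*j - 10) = 2*j^2 + 4*j - 16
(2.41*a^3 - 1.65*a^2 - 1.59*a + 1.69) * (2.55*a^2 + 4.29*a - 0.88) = 6.1455*a^5 + 6.1314*a^4 - 13.2538*a^3 - 1.0596*a^2 + 8.6493*a - 1.4872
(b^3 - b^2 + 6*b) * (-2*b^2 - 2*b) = -2*b^5 - 10*b^3 - 12*b^2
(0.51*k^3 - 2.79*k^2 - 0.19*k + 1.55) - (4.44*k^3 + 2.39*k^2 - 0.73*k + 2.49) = -3.93*k^3 - 5.18*k^2 + 0.54*k - 0.94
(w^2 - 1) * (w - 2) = w^3 - 2*w^2 - w + 2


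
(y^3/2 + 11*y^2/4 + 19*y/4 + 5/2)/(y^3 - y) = (2*y^2 + 9*y + 10)/(4*y*(y - 1))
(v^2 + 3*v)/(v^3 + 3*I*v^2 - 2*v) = (v + 3)/(v^2 + 3*I*v - 2)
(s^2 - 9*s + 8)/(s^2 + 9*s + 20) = (s^2 - 9*s + 8)/(s^2 + 9*s + 20)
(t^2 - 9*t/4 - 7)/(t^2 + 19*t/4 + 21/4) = (t - 4)/(t + 3)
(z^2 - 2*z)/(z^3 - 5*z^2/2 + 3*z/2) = 2*(z - 2)/(2*z^2 - 5*z + 3)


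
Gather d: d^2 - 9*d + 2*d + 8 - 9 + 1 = d^2 - 7*d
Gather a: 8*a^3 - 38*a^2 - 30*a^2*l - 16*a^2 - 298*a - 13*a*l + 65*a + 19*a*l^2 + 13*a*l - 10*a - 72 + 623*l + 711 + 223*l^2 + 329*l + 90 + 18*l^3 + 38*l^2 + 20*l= 8*a^3 + a^2*(-30*l - 54) + a*(19*l^2 - 243) + 18*l^3 + 261*l^2 + 972*l + 729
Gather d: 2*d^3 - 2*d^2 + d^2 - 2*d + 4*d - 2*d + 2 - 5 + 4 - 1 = 2*d^3 - d^2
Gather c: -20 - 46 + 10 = -56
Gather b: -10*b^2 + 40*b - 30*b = -10*b^2 + 10*b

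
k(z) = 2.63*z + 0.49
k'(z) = 2.63000000000000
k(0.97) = 3.04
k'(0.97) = 2.63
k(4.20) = 11.54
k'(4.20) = 2.63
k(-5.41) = -13.74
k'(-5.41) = 2.63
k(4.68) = 12.80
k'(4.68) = 2.63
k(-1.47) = -3.38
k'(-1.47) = 2.63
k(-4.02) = -10.08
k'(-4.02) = 2.63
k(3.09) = 8.62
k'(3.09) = 2.63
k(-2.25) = -5.43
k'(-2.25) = 2.63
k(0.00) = 0.49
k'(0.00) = 2.63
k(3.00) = 8.38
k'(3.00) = 2.63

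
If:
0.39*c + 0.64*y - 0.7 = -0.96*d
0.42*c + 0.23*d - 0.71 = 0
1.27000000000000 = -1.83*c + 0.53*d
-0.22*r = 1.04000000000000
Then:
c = 0.13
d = 2.85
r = -4.73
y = -3.26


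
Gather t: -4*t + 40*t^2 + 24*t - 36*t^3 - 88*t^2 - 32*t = -36*t^3 - 48*t^2 - 12*t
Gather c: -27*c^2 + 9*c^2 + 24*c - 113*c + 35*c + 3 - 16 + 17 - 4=-18*c^2 - 54*c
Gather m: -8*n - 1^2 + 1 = -8*n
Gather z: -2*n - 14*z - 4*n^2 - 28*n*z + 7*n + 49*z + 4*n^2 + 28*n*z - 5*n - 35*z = 0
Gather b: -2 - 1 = -3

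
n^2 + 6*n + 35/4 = (n + 5/2)*(n + 7/2)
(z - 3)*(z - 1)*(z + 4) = z^3 - 13*z + 12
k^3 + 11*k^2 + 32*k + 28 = (k + 2)^2*(k + 7)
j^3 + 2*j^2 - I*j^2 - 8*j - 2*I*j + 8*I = (j - 2)*(j + 4)*(j - I)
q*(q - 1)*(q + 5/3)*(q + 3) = q^4 + 11*q^3/3 + q^2/3 - 5*q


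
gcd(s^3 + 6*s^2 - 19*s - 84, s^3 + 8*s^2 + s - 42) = s^2 + 10*s + 21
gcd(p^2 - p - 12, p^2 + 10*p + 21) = p + 3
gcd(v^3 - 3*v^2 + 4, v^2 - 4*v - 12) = 1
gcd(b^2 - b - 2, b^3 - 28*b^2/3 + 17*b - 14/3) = b - 2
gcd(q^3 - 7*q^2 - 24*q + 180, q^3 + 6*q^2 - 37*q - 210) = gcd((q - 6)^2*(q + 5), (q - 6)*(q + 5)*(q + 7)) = q^2 - q - 30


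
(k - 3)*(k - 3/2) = k^2 - 9*k/2 + 9/2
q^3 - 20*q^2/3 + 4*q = q*(q - 6)*(q - 2/3)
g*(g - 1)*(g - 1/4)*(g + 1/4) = g^4 - g^3 - g^2/16 + g/16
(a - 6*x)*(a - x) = a^2 - 7*a*x + 6*x^2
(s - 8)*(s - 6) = s^2 - 14*s + 48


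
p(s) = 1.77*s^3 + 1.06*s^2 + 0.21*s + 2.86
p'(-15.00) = 1163.16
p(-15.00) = -5735.54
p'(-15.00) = 1163.16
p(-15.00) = -5735.54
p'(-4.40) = 93.68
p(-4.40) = -128.32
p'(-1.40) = 7.65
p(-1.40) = -0.21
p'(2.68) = 44.03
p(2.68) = 45.11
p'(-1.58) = 10.12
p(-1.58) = -1.81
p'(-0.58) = 0.77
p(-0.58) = 2.75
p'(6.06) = 208.06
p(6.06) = 436.96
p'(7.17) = 288.39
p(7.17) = 711.28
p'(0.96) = 7.14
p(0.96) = 5.60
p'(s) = 5.31*s^2 + 2.12*s + 0.21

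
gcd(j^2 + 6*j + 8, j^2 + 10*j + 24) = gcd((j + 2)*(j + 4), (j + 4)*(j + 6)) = j + 4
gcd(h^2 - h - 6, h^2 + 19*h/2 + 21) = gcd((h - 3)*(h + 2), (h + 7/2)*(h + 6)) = 1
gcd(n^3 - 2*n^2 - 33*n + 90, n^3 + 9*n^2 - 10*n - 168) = n + 6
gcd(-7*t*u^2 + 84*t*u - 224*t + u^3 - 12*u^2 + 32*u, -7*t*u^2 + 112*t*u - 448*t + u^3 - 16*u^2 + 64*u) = 7*t*u - 56*t - u^2 + 8*u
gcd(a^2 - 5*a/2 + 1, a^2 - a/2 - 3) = a - 2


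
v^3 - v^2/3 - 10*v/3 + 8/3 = (v - 4/3)*(v - 1)*(v + 2)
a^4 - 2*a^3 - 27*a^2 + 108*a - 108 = (a - 3)^2*(a - 2)*(a + 6)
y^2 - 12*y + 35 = (y - 7)*(y - 5)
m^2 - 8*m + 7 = (m - 7)*(m - 1)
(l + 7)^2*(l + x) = l^3 + l^2*x + 14*l^2 + 14*l*x + 49*l + 49*x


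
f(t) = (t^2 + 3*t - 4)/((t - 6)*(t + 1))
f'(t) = (2*t + 3)/((t - 6)*(t + 1)) - (t^2 + 3*t - 4)/((t - 6)*(t + 1)^2) - (t^2 + 3*t - 4)/((t - 6)^2*(t + 1))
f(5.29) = -8.92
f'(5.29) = -14.19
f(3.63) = -1.83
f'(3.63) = -1.31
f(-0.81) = 4.46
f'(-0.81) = -23.90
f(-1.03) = -28.59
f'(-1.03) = -952.53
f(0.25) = 0.44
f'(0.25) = -0.76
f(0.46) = 0.30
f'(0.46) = -0.63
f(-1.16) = -5.35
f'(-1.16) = -33.62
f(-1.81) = -0.97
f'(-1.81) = -1.42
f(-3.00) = -0.22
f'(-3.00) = -0.30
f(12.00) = 2.26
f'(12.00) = -0.20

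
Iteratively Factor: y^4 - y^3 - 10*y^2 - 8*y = (y)*(y^3 - y^2 - 10*y - 8) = y*(y + 1)*(y^2 - 2*y - 8) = y*(y + 1)*(y + 2)*(y - 4)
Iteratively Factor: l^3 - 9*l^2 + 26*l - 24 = (l - 3)*(l^2 - 6*l + 8) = (l - 3)*(l - 2)*(l - 4)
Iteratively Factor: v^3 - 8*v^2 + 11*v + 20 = (v - 4)*(v^2 - 4*v - 5) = (v - 4)*(v + 1)*(v - 5)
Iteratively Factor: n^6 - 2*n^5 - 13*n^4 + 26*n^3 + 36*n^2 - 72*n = (n)*(n^5 - 2*n^4 - 13*n^3 + 26*n^2 + 36*n - 72) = n*(n - 2)*(n^4 - 13*n^2 + 36) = n*(n - 2)*(n + 3)*(n^3 - 3*n^2 - 4*n + 12) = n*(n - 2)*(n + 2)*(n + 3)*(n^2 - 5*n + 6) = n*(n - 3)*(n - 2)*(n + 2)*(n + 3)*(n - 2)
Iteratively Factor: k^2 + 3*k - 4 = (k + 4)*(k - 1)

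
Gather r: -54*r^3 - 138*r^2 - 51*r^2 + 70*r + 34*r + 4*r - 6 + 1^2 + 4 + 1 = -54*r^3 - 189*r^2 + 108*r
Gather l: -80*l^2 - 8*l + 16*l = -80*l^2 + 8*l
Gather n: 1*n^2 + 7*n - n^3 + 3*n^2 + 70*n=-n^3 + 4*n^2 + 77*n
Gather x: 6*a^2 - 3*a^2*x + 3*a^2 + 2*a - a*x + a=9*a^2 + 3*a + x*(-3*a^2 - a)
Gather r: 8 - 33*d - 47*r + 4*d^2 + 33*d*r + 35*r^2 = 4*d^2 - 33*d + 35*r^2 + r*(33*d - 47) + 8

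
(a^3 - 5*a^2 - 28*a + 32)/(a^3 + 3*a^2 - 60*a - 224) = (a - 1)/(a + 7)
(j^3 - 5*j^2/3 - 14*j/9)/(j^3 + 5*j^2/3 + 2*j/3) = (j - 7/3)/(j + 1)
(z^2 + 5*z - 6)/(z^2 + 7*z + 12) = (z^2 + 5*z - 6)/(z^2 + 7*z + 12)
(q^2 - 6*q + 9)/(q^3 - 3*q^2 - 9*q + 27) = 1/(q + 3)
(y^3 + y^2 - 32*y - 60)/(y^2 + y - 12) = (y^3 + y^2 - 32*y - 60)/(y^2 + y - 12)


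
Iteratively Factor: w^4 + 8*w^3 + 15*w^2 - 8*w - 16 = (w + 4)*(w^3 + 4*w^2 - w - 4) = (w + 1)*(w + 4)*(w^2 + 3*w - 4) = (w - 1)*(w + 1)*(w + 4)*(w + 4)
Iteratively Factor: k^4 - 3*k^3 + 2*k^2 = (k)*(k^3 - 3*k^2 + 2*k) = k^2*(k^2 - 3*k + 2) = k^2*(k - 2)*(k - 1)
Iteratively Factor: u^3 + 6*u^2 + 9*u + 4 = (u + 1)*(u^2 + 5*u + 4) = (u + 1)^2*(u + 4)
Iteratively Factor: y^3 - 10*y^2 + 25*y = (y - 5)*(y^2 - 5*y) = y*(y - 5)*(y - 5)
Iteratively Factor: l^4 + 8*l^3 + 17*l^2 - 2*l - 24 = (l + 4)*(l^3 + 4*l^2 + l - 6) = (l + 3)*(l + 4)*(l^2 + l - 2) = (l - 1)*(l + 3)*(l + 4)*(l + 2)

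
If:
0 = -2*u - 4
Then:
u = -2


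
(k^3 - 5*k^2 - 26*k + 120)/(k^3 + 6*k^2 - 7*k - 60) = (k^2 - 10*k + 24)/(k^2 + k - 12)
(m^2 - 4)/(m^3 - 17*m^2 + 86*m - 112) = (m + 2)/(m^2 - 15*m + 56)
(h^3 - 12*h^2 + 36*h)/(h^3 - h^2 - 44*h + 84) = h*(h - 6)/(h^2 + 5*h - 14)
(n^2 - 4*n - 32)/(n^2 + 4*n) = (n - 8)/n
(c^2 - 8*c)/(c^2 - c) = (c - 8)/(c - 1)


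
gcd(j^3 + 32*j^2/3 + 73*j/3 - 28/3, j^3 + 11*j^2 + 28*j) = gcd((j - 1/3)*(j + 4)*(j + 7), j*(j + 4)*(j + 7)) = j^2 + 11*j + 28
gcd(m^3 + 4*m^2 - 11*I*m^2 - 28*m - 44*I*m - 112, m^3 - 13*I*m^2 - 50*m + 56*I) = m^2 - 11*I*m - 28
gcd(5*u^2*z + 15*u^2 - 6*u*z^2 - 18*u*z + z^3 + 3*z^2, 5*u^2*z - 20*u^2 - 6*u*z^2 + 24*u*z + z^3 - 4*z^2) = 5*u^2 - 6*u*z + z^2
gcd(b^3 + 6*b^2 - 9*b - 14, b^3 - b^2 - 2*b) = b^2 - b - 2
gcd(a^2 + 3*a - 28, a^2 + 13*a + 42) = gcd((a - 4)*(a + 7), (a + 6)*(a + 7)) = a + 7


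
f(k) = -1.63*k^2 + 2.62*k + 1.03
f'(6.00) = -16.94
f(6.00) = -41.93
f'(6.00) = -16.94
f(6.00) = -41.93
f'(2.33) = -4.98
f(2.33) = -1.71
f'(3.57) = -9.02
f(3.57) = -10.39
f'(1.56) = -2.47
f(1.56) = 1.15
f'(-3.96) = 15.53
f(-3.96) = -34.91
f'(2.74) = -6.31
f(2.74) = -4.03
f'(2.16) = -4.42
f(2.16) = -0.92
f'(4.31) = -11.43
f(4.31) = -17.96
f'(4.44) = -11.85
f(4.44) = -19.47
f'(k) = 2.62 - 3.26*k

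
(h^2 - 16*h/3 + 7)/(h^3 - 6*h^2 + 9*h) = (h - 7/3)/(h*(h - 3))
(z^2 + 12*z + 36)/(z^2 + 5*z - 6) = (z + 6)/(z - 1)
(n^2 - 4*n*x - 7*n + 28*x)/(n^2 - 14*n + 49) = (n - 4*x)/(n - 7)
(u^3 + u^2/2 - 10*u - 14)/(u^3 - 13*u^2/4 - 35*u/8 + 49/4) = 4*(u + 2)/(4*u - 7)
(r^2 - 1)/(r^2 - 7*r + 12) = (r^2 - 1)/(r^2 - 7*r + 12)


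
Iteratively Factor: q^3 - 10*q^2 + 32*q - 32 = (q - 4)*(q^2 - 6*q + 8) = (q - 4)^2*(q - 2)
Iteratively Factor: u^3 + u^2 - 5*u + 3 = (u - 1)*(u^2 + 2*u - 3) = (u - 1)^2*(u + 3)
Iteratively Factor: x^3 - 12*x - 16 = (x + 2)*(x^2 - 2*x - 8) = (x + 2)^2*(x - 4)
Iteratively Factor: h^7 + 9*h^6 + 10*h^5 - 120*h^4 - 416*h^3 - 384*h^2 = (h)*(h^6 + 9*h^5 + 10*h^4 - 120*h^3 - 416*h^2 - 384*h) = h*(h + 3)*(h^5 + 6*h^4 - 8*h^3 - 96*h^2 - 128*h) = h*(h + 3)*(h + 4)*(h^4 + 2*h^3 - 16*h^2 - 32*h) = h*(h + 3)*(h + 4)^2*(h^3 - 2*h^2 - 8*h) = h*(h - 4)*(h + 3)*(h + 4)^2*(h^2 + 2*h) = h*(h - 4)*(h + 2)*(h + 3)*(h + 4)^2*(h)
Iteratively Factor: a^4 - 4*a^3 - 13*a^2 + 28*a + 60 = (a - 5)*(a^3 + a^2 - 8*a - 12) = (a - 5)*(a + 2)*(a^2 - a - 6) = (a - 5)*(a + 2)^2*(a - 3)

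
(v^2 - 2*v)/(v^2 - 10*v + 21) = v*(v - 2)/(v^2 - 10*v + 21)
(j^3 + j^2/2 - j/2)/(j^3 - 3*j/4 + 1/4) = 2*j/(2*j - 1)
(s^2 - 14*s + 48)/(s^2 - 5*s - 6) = (s - 8)/(s + 1)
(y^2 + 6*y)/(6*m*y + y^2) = (y + 6)/(6*m + y)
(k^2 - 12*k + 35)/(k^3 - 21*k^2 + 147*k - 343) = (k - 5)/(k^2 - 14*k + 49)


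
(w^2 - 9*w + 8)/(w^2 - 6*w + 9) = (w^2 - 9*w + 8)/(w^2 - 6*w + 9)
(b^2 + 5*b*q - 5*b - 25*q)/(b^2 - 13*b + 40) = (b + 5*q)/(b - 8)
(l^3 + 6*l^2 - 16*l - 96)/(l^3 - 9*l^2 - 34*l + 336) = (l^2 - 16)/(l^2 - 15*l + 56)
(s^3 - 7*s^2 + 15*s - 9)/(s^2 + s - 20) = (s^3 - 7*s^2 + 15*s - 9)/(s^2 + s - 20)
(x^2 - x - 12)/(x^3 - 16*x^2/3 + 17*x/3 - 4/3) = 3*(x + 3)/(3*x^2 - 4*x + 1)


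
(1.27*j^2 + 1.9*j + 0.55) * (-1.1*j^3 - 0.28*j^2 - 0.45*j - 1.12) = -1.397*j^5 - 2.4456*j^4 - 1.7085*j^3 - 2.4314*j^2 - 2.3755*j - 0.616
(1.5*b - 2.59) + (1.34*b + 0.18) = 2.84*b - 2.41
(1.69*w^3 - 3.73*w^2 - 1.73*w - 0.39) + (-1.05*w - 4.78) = 1.69*w^3 - 3.73*w^2 - 2.78*w - 5.17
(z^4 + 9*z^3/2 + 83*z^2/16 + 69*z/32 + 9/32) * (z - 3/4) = z^5 + 15*z^4/4 + 29*z^3/16 - 111*z^2/64 - 171*z/128 - 27/128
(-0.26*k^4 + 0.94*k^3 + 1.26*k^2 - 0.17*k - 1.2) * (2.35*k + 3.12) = -0.611*k^5 + 1.3978*k^4 + 5.8938*k^3 + 3.5317*k^2 - 3.3504*k - 3.744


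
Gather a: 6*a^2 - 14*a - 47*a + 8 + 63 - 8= 6*a^2 - 61*a + 63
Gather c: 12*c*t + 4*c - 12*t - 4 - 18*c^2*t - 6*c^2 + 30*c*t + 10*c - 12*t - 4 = c^2*(-18*t - 6) + c*(42*t + 14) - 24*t - 8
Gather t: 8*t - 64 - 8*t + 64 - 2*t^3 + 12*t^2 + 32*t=-2*t^3 + 12*t^2 + 32*t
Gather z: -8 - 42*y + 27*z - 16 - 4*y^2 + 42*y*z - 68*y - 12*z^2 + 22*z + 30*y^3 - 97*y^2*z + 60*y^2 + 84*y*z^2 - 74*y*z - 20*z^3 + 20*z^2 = 30*y^3 + 56*y^2 - 110*y - 20*z^3 + z^2*(84*y + 8) + z*(-97*y^2 - 32*y + 49) - 24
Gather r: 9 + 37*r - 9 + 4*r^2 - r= 4*r^2 + 36*r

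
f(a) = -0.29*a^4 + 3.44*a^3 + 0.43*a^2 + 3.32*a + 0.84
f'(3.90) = 94.83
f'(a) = -1.16*a^3 + 10.32*a^2 + 0.86*a + 3.32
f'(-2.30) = 70.05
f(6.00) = 403.44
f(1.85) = 26.84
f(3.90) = 157.30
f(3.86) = 153.53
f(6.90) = 516.94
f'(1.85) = 32.89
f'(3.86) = 93.69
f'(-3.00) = 124.94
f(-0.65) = -2.13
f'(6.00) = 129.44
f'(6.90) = 119.52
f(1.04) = 8.29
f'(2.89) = 64.00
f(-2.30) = -54.49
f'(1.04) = 14.07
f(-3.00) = -121.62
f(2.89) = 76.83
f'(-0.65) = 7.44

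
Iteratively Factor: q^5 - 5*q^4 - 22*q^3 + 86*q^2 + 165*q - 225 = (q + 3)*(q^4 - 8*q^3 + 2*q^2 + 80*q - 75) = (q + 3)^2*(q^3 - 11*q^2 + 35*q - 25) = (q - 5)*(q + 3)^2*(q^2 - 6*q + 5) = (q - 5)^2*(q + 3)^2*(q - 1)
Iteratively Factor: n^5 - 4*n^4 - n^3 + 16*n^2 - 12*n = (n - 2)*(n^4 - 2*n^3 - 5*n^2 + 6*n) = (n - 3)*(n - 2)*(n^3 + n^2 - 2*n) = (n - 3)*(n - 2)*(n + 2)*(n^2 - n) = (n - 3)*(n - 2)*(n - 1)*(n + 2)*(n)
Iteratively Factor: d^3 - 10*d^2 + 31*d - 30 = (d - 2)*(d^2 - 8*d + 15) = (d - 3)*(d - 2)*(d - 5)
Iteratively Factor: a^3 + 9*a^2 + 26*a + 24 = (a + 4)*(a^2 + 5*a + 6) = (a + 3)*(a + 4)*(a + 2)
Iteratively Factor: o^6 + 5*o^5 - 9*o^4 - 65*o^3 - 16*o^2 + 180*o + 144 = (o - 3)*(o^5 + 8*o^4 + 15*o^3 - 20*o^2 - 76*o - 48) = (o - 3)*(o + 4)*(o^4 + 4*o^3 - o^2 - 16*o - 12) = (o - 3)*(o + 3)*(o + 4)*(o^3 + o^2 - 4*o - 4) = (o - 3)*(o - 2)*(o + 3)*(o + 4)*(o^2 + 3*o + 2) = (o - 3)*(o - 2)*(o + 1)*(o + 3)*(o + 4)*(o + 2)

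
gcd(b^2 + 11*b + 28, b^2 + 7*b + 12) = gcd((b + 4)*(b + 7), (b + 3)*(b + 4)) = b + 4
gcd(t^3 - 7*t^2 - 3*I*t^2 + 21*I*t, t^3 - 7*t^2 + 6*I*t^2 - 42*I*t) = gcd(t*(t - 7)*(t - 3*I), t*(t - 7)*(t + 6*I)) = t^2 - 7*t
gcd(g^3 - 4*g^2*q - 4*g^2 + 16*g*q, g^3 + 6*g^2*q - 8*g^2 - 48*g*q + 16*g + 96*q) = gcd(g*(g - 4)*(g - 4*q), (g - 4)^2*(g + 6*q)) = g - 4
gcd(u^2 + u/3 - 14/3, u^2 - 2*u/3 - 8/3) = u - 2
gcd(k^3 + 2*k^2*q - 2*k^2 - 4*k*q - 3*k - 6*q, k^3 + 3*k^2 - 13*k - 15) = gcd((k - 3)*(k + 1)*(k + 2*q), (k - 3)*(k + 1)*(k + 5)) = k^2 - 2*k - 3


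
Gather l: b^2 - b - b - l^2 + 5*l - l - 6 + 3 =b^2 - 2*b - l^2 + 4*l - 3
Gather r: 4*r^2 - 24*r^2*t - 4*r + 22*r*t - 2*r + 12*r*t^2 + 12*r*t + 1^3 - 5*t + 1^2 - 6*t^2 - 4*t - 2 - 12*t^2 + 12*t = r^2*(4 - 24*t) + r*(12*t^2 + 34*t - 6) - 18*t^2 + 3*t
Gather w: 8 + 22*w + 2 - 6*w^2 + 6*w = -6*w^2 + 28*w + 10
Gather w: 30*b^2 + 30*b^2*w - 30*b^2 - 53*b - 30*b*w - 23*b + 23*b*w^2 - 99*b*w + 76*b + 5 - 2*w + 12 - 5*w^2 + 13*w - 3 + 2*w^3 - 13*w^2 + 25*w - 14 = 2*w^3 + w^2*(23*b - 18) + w*(30*b^2 - 129*b + 36)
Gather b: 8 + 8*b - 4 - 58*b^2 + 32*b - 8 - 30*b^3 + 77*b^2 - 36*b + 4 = -30*b^3 + 19*b^2 + 4*b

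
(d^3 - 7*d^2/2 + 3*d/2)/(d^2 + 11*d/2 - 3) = d*(d - 3)/(d + 6)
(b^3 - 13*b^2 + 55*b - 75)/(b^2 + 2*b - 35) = (b^2 - 8*b + 15)/(b + 7)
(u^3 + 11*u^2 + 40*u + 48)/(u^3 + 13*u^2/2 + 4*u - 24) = 2*(u + 3)/(2*u - 3)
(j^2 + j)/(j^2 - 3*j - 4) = j/(j - 4)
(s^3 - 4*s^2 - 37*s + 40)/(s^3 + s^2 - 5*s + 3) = (s^2 - 3*s - 40)/(s^2 + 2*s - 3)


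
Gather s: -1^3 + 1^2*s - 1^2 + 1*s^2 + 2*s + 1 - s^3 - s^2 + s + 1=-s^3 + 4*s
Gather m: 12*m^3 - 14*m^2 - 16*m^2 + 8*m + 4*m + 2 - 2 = 12*m^3 - 30*m^2 + 12*m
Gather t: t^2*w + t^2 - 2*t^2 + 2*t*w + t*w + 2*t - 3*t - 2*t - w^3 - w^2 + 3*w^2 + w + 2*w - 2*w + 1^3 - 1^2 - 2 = t^2*(w - 1) + t*(3*w - 3) - w^3 + 2*w^2 + w - 2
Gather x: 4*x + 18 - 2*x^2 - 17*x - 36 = -2*x^2 - 13*x - 18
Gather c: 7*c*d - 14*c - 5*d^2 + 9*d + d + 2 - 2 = c*(7*d - 14) - 5*d^2 + 10*d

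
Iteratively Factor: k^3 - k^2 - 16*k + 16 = (k + 4)*(k^2 - 5*k + 4) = (k - 4)*(k + 4)*(k - 1)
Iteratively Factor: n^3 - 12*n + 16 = (n - 2)*(n^2 + 2*n - 8) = (n - 2)^2*(n + 4)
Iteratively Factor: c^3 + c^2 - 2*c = (c)*(c^2 + c - 2) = c*(c + 2)*(c - 1)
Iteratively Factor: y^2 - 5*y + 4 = (y - 1)*(y - 4)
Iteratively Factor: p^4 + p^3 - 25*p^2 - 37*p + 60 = (p - 5)*(p^3 + 6*p^2 + 5*p - 12) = (p - 5)*(p + 4)*(p^2 + 2*p - 3) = (p - 5)*(p + 3)*(p + 4)*(p - 1)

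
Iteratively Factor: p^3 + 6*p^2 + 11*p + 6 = (p + 2)*(p^2 + 4*p + 3) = (p + 1)*(p + 2)*(p + 3)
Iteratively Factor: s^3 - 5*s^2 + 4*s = (s - 1)*(s^2 - 4*s) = s*(s - 1)*(s - 4)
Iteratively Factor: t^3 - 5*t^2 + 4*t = (t - 1)*(t^2 - 4*t) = t*(t - 1)*(t - 4)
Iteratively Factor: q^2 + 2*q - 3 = (q + 3)*(q - 1)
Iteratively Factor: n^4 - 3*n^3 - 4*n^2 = (n - 4)*(n^3 + n^2) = n*(n - 4)*(n^2 + n) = n^2*(n - 4)*(n + 1)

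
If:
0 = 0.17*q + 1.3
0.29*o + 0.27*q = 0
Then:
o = 7.12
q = -7.65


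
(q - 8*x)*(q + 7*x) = q^2 - q*x - 56*x^2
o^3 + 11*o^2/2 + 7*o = o*(o + 2)*(o + 7/2)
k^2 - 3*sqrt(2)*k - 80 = (k - 8*sqrt(2))*(k + 5*sqrt(2))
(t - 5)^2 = t^2 - 10*t + 25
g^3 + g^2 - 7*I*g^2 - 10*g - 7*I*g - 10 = (g + 1)*(g - 5*I)*(g - 2*I)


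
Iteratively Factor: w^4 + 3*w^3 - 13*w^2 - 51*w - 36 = (w + 1)*(w^3 + 2*w^2 - 15*w - 36) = (w + 1)*(w + 3)*(w^2 - w - 12) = (w - 4)*(w + 1)*(w + 3)*(w + 3)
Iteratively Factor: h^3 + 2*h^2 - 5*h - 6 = (h + 3)*(h^2 - h - 2) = (h + 1)*(h + 3)*(h - 2)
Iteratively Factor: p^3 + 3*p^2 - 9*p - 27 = (p + 3)*(p^2 - 9) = (p - 3)*(p + 3)*(p + 3)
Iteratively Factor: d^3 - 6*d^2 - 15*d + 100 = (d - 5)*(d^2 - d - 20) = (d - 5)*(d + 4)*(d - 5)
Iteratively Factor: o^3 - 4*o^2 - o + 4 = (o - 4)*(o^2 - 1) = (o - 4)*(o + 1)*(o - 1)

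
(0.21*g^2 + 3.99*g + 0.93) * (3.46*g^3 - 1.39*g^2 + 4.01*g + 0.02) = 0.7266*g^5 + 13.5135*g^4 - 1.4862*g^3 + 14.7114*g^2 + 3.8091*g + 0.0186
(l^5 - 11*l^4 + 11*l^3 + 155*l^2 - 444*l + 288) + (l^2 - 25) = l^5 - 11*l^4 + 11*l^3 + 156*l^2 - 444*l + 263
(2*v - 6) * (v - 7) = 2*v^2 - 20*v + 42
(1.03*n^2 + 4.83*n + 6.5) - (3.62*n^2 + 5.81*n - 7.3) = -2.59*n^2 - 0.98*n + 13.8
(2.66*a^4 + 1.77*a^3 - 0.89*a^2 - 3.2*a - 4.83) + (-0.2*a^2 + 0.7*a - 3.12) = 2.66*a^4 + 1.77*a^3 - 1.09*a^2 - 2.5*a - 7.95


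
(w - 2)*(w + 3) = w^2 + w - 6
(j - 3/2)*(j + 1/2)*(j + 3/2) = j^3 + j^2/2 - 9*j/4 - 9/8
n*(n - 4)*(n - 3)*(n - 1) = n^4 - 8*n^3 + 19*n^2 - 12*n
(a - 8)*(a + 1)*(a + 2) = a^3 - 5*a^2 - 22*a - 16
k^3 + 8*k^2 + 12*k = k*(k + 2)*(k + 6)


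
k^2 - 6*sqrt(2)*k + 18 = (k - 3*sqrt(2))^2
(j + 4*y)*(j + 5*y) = j^2 + 9*j*y + 20*y^2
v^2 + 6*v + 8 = (v + 2)*(v + 4)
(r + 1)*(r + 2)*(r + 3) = r^3 + 6*r^2 + 11*r + 6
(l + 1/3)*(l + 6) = l^2 + 19*l/3 + 2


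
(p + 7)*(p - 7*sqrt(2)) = p^2 - 7*sqrt(2)*p + 7*p - 49*sqrt(2)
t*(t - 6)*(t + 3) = t^3 - 3*t^2 - 18*t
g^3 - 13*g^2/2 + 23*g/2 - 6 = (g - 4)*(g - 3/2)*(g - 1)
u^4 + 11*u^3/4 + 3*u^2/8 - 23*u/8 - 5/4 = (u - 1)*(u + 1/2)*(u + 5/4)*(u + 2)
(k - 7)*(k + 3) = k^2 - 4*k - 21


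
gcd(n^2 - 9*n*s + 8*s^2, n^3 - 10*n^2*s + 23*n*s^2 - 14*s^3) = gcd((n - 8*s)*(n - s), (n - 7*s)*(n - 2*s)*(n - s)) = -n + s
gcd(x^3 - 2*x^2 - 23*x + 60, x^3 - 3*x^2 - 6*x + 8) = x - 4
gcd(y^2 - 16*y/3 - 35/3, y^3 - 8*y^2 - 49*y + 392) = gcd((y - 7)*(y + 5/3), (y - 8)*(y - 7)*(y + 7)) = y - 7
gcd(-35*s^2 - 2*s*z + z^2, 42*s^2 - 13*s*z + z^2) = -7*s + z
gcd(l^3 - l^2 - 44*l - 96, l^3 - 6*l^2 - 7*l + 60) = l + 3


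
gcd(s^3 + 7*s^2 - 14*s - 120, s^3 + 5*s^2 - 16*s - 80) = s^2 + s - 20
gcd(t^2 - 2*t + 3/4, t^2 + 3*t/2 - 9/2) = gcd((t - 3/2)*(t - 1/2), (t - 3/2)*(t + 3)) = t - 3/2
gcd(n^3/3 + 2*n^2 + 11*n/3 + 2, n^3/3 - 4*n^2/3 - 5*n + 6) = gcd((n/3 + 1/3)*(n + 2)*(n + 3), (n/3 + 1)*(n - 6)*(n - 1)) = n + 3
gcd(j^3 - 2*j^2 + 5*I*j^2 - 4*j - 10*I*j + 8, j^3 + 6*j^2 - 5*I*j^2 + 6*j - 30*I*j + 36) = j + I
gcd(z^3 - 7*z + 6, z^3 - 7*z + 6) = z^3 - 7*z + 6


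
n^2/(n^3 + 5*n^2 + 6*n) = n/(n^2 + 5*n + 6)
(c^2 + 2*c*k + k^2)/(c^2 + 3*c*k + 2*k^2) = (c + k)/(c + 2*k)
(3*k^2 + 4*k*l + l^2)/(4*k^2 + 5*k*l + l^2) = (3*k + l)/(4*k + l)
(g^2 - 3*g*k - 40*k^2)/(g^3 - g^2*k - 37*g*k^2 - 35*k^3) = (g - 8*k)/(g^2 - 6*g*k - 7*k^2)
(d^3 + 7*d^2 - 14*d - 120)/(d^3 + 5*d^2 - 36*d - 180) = (d - 4)/(d - 6)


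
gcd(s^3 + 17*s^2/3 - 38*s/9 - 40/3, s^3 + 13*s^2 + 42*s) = s + 6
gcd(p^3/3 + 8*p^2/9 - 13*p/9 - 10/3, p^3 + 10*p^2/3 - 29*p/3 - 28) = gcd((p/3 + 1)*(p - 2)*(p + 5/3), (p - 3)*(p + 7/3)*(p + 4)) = 1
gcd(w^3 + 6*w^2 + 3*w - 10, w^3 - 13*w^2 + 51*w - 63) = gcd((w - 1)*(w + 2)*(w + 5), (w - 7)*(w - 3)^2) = 1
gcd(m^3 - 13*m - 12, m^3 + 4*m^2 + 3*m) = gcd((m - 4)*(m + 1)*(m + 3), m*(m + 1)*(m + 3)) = m^2 + 4*m + 3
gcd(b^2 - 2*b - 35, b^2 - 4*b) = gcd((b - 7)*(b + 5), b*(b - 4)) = 1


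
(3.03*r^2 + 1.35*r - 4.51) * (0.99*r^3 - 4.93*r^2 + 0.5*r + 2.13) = 2.9997*r^5 - 13.6014*r^4 - 9.6054*r^3 + 29.3632*r^2 + 0.6205*r - 9.6063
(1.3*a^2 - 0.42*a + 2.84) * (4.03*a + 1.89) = 5.239*a^3 + 0.7644*a^2 + 10.6514*a + 5.3676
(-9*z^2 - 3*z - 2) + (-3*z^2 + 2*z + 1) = -12*z^2 - z - 1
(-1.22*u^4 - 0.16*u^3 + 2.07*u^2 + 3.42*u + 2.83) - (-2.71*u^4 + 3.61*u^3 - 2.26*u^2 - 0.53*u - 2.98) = 1.49*u^4 - 3.77*u^3 + 4.33*u^2 + 3.95*u + 5.81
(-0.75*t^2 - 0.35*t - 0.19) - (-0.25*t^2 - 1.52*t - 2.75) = -0.5*t^2 + 1.17*t + 2.56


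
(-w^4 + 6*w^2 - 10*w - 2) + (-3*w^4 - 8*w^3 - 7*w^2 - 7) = -4*w^4 - 8*w^3 - w^2 - 10*w - 9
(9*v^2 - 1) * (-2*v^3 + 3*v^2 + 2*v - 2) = -18*v^5 + 27*v^4 + 20*v^3 - 21*v^2 - 2*v + 2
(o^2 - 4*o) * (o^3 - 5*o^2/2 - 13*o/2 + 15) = o^5 - 13*o^4/2 + 7*o^3/2 + 41*o^2 - 60*o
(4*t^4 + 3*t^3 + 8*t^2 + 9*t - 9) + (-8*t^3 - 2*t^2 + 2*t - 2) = 4*t^4 - 5*t^3 + 6*t^2 + 11*t - 11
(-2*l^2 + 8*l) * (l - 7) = -2*l^3 + 22*l^2 - 56*l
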